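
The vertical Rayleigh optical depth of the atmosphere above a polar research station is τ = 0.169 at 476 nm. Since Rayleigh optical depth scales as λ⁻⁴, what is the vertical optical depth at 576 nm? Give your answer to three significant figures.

τ(576 nm) = τ(476 nm) × (476/576)⁴ = 0.169 × (0.8264)⁴ = 0.169 × 0.4664 = 0.0788.

0.0788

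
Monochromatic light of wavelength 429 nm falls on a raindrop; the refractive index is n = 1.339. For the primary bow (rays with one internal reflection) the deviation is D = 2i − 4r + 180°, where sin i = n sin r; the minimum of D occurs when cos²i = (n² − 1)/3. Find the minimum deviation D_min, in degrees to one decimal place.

cos²i = (1.79292 − 1)/3 = 0.26431; i = arccos(0.51411) = 59.062°.
sin r = sin 59.062°/1.339 = 0.64057; r = 39.834°.
D_min = 2·59.062° − 4·39.834° + 180° = 138.786°.

138.8°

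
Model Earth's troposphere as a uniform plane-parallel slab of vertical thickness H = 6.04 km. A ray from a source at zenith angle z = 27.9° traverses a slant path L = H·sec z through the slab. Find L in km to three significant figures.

6.83 km

sec z = 1/cos 27.9° = 1.1315.
L = 6.04 × 1.1315 = 6.834 km.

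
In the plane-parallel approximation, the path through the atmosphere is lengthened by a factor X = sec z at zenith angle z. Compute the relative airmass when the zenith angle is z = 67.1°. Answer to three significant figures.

X = sec z = 1/cos 67.1° = 1/0.3891 = 2.5699.

2.57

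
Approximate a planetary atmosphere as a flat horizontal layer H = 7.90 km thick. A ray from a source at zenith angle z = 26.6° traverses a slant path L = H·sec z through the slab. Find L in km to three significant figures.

sec z = 1/cos 26.6° = 1.1184.
L = 7.90 × 1.1184 = 8.835 km.

8.84 km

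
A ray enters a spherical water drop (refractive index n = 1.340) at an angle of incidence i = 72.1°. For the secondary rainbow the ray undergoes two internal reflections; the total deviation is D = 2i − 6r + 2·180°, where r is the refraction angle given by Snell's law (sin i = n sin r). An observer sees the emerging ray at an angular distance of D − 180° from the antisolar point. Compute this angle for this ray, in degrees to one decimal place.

52.7°

sin r = sin 72.1° / 1.340 = 0.9516/1.340 = 0.7101; r = 45.25°.
D = 2·72.1° − 6·45.25° + 2·180° = 144.20° − 271.48° + 360° = 232.72°.
Angle from antisolar point = D − 180° = 52.72°.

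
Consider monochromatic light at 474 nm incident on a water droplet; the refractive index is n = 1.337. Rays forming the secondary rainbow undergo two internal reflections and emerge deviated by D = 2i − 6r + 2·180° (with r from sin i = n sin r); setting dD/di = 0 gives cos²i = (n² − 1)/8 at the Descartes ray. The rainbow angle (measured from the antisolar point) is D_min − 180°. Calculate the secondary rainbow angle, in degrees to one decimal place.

cos²i = (1.78757 − 1)/8 = 0.09845; i = arccos(0.31376) = 71.714°.
sin r = sin 71.714°/1.337 = 0.71017; r = 45.249°.
D_min = 2·71.714° − 6·45.249° + 360° = 231.934°.
Rainbow angle = D_min − 180° = 51.934°.

51.9°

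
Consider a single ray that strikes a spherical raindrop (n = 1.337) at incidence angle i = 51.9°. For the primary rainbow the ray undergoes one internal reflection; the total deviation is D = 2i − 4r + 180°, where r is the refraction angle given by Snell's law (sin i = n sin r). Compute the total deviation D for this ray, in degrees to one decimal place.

sin r = sin 51.9° / 1.337 = 0.7869/1.337 = 0.5886; r = 36.06°.
D = 2·51.9° − 4·36.06° + 180° = 103.80° − 144.23° + 180° = 139.57°.

139.6°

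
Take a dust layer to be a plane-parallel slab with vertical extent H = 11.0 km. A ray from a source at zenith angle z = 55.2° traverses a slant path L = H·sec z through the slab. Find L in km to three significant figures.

sec z = 1/cos 55.2° = 1.7522.
L = 11.0 × 1.7522 = 19.274 km.

19.3 km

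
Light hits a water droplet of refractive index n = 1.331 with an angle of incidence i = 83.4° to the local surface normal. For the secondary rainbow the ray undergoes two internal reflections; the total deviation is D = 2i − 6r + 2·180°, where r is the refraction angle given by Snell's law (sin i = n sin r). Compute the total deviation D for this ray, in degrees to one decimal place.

sin r = sin 83.4° / 1.331 = 0.9934/1.331 = 0.7463; r = 48.27°.
D = 2·83.4° − 6·48.27° + 2·180° = 166.80° − 289.64° + 360° = 237.16°.

237.2°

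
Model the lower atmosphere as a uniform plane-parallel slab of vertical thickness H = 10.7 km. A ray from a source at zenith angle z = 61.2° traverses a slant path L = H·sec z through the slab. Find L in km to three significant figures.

22.2 km

sec z = 1/cos 61.2° = 2.0757.
L = 10.7 × 2.0757 = 22.211 km.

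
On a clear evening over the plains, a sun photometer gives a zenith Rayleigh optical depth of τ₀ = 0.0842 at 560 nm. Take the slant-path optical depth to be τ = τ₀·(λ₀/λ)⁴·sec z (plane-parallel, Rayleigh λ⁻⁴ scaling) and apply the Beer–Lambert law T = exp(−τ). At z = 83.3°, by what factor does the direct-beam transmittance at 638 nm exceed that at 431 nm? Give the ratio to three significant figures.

5.10

Airmass: sec 83.3° = 8.5711.
τ(638 nm) = 0.0842 × (560/638)⁴ × 8.5711 = 0.0842 × 0.5936 × 8.5711 = 0.4284.
τ(431 nm) = 0.0842 × (560/431)⁴ × 8.5711 = 0.0842 × 2.8500 × 8.5711 = 2.0568.
T(638)/T(431) = exp(τ_B − τ_A) = exp(1.6284) = 5.0959.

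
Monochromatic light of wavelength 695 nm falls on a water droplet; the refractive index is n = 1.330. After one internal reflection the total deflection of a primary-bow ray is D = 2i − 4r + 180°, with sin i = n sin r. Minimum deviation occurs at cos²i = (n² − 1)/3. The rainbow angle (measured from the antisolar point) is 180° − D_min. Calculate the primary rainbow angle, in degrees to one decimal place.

42.5°

cos²i = (1.76890 − 1)/3 = 0.25630; i = arccos(0.50626) = 59.585°.
sin r = sin 59.585°/1.330 = 0.64841; r = 40.422°.
D_min = 2·59.585° − 4·40.422° + 180° = 137.484°.
Rainbow angle = 180° − D_min = 42.516°.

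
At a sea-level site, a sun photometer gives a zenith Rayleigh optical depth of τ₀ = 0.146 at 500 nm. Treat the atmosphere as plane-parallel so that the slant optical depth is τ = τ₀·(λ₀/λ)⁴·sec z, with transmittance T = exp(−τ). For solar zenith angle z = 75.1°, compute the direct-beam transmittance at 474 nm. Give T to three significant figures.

0.495

sec 75.1° = 3.8890.
τ = 0.146 × (500/474)⁴ × 3.8890 = 0.146 × 1.2381 × 3.8890 = 0.7030.
T = exp(−0.7030) = 0.4951.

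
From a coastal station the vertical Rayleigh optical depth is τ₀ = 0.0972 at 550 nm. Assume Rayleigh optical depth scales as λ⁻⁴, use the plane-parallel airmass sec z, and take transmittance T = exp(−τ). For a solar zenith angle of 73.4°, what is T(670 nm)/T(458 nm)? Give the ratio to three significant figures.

1.74

Airmass: sec 73.4° = 3.5003.
τ(670 nm) = 0.0972 × (550/670)⁴ × 3.5003 = 0.0972 × 0.4541 × 3.5003 = 0.1545.
τ(458 nm) = 0.0972 × (550/458)⁴ × 3.5003 = 0.0972 × 2.0796 × 3.5003 = 0.7076.
T(670)/T(458) = exp(τ_B − τ_A) = exp(0.5531) = 1.7386.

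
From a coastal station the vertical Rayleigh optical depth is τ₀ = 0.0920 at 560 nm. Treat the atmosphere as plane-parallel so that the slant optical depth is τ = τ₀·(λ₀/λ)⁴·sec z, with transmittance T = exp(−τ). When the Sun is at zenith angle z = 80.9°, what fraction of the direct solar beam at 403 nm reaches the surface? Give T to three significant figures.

sec 80.9° = 6.3228.
τ = 0.0920 × (560/403)⁴ × 6.3228 = 0.0920 × 3.7285 × 6.3228 = 2.1688.
T = exp(−2.1688) = 0.1143.

0.114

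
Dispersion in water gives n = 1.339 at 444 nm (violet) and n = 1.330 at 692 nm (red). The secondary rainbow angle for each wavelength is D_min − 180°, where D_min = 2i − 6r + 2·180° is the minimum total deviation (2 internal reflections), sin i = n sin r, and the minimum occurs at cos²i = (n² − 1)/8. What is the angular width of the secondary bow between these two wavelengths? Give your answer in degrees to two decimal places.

2.35°

At 444 nm (n = 1.339): cos²i = 0.09912 → i = 71.650°, r = 45.141°, D_min = 232.451°, rainbow angle = 52.451°.
At 692 nm (n = 1.330): cos²i = 0.09611 → i = 71.940°, r = 45.630°, D_min = 230.101°, rainbow angle = 50.101°.
Angular width = |52.451° − 50.101°| = 2.350°.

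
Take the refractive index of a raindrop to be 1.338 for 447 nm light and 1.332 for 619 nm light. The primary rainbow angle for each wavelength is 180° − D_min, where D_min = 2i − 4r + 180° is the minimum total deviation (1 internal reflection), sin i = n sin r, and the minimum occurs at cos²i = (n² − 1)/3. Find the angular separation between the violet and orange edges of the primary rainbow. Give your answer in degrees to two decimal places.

0.87°

At 447 nm (n = 1.338): cos²i = 0.26341 → i = 59.120°, r = 39.899°, D_min = 138.643°, rainbow angle = 41.357°.
At 619 nm (n = 1.332): cos²i = 0.25807 → i = 59.469°, r = 40.290°, D_min = 137.776°, rainbow angle = 42.224°.
Angular width = |41.357° − 42.224°| = 0.867°.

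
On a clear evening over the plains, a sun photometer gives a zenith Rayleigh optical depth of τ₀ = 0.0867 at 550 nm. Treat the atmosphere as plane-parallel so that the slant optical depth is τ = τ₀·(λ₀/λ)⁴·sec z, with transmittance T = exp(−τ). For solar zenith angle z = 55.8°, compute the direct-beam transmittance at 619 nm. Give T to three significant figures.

sec 55.8° = 1.7791.
τ = 0.0867 × (550/619)⁴ × 1.7791 = 0.0867 × 0.6233 × 1.7791 = 0.0961.
T = exp(−0.0961) = 0.9083.

0.908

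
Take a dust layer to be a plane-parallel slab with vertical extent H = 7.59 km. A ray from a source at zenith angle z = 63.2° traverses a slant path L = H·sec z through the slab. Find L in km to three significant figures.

16.8 km

sec z = 1/cos 63.2° = 2.2179.
L = 7.59 × 2.2179 = 16.834 km.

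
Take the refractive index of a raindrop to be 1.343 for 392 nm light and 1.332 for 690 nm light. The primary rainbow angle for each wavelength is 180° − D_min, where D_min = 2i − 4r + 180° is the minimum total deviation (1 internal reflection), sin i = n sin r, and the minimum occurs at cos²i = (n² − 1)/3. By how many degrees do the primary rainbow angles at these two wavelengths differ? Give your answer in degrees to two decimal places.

At 392 nm (n = 1.343): cos²i = 0.26788 → i = 58.830°, r = 39.577°, D_min = 139.354°, rainbow angle = 40.646°.
At 690 nm (n = 1.332): cos²i = 0.25807 → i = 59.469°, r = 40.290°, D_min = 137.776°, rainbow angle = 42.224°.
Angular width = |40.646° − 42.224°| = 1.578°.

1.58°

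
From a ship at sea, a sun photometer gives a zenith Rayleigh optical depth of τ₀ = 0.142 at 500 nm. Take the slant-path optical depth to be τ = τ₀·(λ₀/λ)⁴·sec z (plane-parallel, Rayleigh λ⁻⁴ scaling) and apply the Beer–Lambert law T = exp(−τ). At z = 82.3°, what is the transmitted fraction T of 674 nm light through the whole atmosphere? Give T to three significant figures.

0.725

sec 82.3° = 7.4635.
τ = 0.142 × (500/674)⁴ × 7.4635 = 0.142 × 0.3029 × 7.4635 = 0.3210.
T = exp(−0.3210) = 0.7254.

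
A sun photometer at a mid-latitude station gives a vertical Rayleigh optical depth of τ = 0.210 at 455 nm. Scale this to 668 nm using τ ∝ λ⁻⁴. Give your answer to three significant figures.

0.0452

τ(668 nm) = τ(455 nm) × (455/668)⁴ = 0.210 × (0.6811)⁴ = 0.210 × 0.2152 = 0.0452.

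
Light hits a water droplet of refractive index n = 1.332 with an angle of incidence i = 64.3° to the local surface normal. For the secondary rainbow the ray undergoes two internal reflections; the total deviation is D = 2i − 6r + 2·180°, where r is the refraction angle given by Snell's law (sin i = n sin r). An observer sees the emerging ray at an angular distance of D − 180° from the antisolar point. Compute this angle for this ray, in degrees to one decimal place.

53.2°

sin r = sin 64.3° / 1.332 = 0.9011/1.332 = 0.6765; r = 42.57°.
D = 2·64.3° − 6·42.57° + 2·180° = 128.60° − 255.42° + 360° = 233.18°.
Angle from antisolar point = D − 180° = 53.18°.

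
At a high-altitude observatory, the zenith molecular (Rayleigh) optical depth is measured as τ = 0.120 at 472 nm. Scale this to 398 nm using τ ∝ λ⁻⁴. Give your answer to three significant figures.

τ(398 nm) = τ(472 nm) × (472/398)⁴ = 0.120 × (1.1859)⁴ = 0.120 × 1.9780 = 0.2374.

0.237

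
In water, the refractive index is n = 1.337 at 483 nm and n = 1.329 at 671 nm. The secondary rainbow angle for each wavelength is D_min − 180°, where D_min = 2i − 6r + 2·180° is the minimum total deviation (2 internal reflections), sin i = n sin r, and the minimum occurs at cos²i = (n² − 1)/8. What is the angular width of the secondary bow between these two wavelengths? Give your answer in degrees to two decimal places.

At 483 nm (n = 1.337): cos²i = 0.09845 → i = 71.714°, r = 45.249°, D_min = 231.934°, rainbow angle = 51.934°.
At 671 nm (n = 1.329): cos²i = 0.09578 → i = 71.972°, r = 45.685°, D_min = 229.837°, rainbow angle = 49.837°.
Angular width = |51.934° − 49.837°| = 2.097°.

2.10°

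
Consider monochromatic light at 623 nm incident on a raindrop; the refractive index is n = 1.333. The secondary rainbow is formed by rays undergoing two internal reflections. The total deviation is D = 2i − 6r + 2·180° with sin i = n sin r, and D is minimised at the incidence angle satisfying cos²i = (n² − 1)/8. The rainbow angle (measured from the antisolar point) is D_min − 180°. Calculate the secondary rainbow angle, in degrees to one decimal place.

50.9°

cos²i = (1.77689 − 1)/8 = 0.09711; i = arccos(0.31163) = 71.843°.
sin r = sin 71.843°/1.333 = 0.71283; r = 45.466°.
D_min = 2·71.843° − 6·45.466° + 360° = 230.891°.
Rainbow angle = D_min − 180° = 50.891°.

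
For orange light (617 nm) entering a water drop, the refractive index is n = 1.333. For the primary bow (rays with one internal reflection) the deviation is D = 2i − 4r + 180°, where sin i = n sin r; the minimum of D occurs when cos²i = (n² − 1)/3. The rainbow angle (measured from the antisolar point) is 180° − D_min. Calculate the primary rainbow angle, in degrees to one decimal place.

42.1°

cos²i = (1.77689 − 1)/3 = 0.25896; i = arccos(0.50888) = 59.410°.
sin r = sin 59.410°/1.333 = 0.64579; r = 40.225°.
D_min = 2·59.410° − 4·40.225° + 180° = 137.922°.
Rainbow angle = 180° − D_min = 42.078°.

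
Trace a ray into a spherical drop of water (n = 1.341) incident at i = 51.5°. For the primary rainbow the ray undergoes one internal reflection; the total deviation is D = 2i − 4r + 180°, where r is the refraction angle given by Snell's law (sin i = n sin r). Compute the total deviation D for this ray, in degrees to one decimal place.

140.2°

sin r = sin 51.5° / 1.341 = 0.7826/1.341 = 0.5836; r = 35.70°.
D = 2·51.5° − 4·35.70° + 180° = 103.00° − 142.82° + 180° = 140.18°.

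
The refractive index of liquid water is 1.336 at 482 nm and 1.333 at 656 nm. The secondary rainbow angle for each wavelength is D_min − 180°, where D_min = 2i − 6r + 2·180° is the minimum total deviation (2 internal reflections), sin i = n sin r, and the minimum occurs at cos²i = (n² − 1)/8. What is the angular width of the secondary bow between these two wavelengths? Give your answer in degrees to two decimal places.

0.78°

At 482 nm (n = 1.336): cos²i = 0.09811 → i = 71.746°, r = 45.303°, D_min = 231.674°, rainbow angle = 51.674°.
At 656 nm (n = 1.333): cos²i = 0.09711 → i = 71.843°, r = 45.466°, D_min = 230.891°, rainbow angle = 50.891°.
Angular width = |51.674° − 50.891°| = 0.783°.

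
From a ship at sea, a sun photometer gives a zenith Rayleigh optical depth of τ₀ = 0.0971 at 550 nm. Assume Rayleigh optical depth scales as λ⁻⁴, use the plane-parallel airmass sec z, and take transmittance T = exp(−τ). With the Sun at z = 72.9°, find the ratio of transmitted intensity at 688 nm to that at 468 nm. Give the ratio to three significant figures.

1.64

Airmass: sec 72.9° = 3.4009.
τ(688 nm) = 0.0971 × (550/688)⁴ × 3.4009 = 0.0971 × 0.4084 × 3.4009 = 0.1349.
τ(468 nm) = 0.0971 × (550/468)⁴ × 3.4009 = 0.0971 × 1.9075 × 3.4009 = 0.6299.
T(688)/T(468) = exp(τ_B − τ_A) = exp(0.4950) = 1.6406.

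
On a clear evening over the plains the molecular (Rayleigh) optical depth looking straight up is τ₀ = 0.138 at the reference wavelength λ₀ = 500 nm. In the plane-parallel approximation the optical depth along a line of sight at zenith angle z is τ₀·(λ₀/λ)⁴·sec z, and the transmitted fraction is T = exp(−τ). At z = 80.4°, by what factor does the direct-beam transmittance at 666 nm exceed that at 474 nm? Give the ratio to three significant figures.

Airmass: sec 80.4° = 5.9963.
τ(666 nm) = 0.138 × (500/666)⁴ × 5.9963 = 0.138 × 0.3177 × 5.9963 = 0.2629.
τ(474 nm) = 0.138 × (500/474)⁴ × 5.9963 = 0.138 × 1.2381 × 5.9963 = 1.0245.
T(666)/T(474) = exp(τ_B − τ_A) = exp(0.7617) = 2.1419.

2.14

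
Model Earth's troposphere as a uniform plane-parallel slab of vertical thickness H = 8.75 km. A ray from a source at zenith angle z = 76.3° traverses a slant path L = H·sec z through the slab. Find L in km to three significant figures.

36.9 km

sec z = 1/cos 76.3° = 4.2223.
L = 8.75 × 4.2223 = 36.945 km.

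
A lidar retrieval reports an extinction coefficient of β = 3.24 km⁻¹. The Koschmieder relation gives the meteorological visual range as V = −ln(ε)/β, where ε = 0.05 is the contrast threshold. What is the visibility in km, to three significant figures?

0.925 km

V = −ln(0.05) / 3.24 = 2.996 / 3.24 = 0.9246 km.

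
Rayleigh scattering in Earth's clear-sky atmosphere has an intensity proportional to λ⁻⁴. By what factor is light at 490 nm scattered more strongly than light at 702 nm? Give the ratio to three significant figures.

Rayleigh scattering ∝ λ⁻⁴, so the ratio of coefficients is the inverse fourth power of the wavelength ratio.
σ(490)/σ(702) = (702/490)⁴ = (1.4327)⁴ = 4.213.

4.21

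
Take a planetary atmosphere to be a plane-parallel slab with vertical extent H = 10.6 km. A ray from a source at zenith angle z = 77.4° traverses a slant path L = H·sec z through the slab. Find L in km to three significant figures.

48.6 km

sec z = 1/cos 77.4° = 4.5841.
L = 10.6 × 4.5841 = 48.592 km.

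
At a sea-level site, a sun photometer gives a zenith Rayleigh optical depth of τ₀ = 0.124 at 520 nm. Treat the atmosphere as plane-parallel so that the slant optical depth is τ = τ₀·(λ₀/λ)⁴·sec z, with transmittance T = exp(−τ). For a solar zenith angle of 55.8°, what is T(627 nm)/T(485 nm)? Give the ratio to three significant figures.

Airmass: sec 55.8° = 1.7791.
τ(627 nm) = 0.124 × (520/627)⁴ × 1.7791 = 0.124 × 0.4731 × 1.7791 = 0.1044.
τ(485 nm) = 0.124 × (520/485)⁴ × 1.7791 = 0.124 × 1.3214 × 1.7791 = 0.2915.
T(627)/T(485) = exp(τ_B − τ_A) = exp(0.1872) = 1.2058.

1.21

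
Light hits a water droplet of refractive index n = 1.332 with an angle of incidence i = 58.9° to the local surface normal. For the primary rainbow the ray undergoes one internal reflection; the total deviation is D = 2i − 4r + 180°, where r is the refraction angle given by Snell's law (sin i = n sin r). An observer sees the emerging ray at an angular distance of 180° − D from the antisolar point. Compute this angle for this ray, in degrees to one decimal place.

42.2°

sin r = sin 58.9° / 1.332 = 0.8563/1.332 = 0.6428; r = 40.00°.
D = 2·58.9° − 4·40.00° + 180° = 117.80° − 160.02° + 180° = 137.78°.
Angle from antisolar point = 180° − D = 42.22°.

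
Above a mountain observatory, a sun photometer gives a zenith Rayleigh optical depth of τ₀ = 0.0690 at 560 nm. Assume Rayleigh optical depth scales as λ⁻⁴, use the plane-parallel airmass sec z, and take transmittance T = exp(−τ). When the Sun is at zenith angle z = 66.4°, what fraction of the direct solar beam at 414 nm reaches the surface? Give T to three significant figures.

0.562

sec 66.4° = 2.4978.
τ = 0.0690 × (560/414)⁴ × 2.4978 = 0.0690 × 3.3477 × 2.4978 = 0.5770.
T = exp(−0.5770) = 0.5616.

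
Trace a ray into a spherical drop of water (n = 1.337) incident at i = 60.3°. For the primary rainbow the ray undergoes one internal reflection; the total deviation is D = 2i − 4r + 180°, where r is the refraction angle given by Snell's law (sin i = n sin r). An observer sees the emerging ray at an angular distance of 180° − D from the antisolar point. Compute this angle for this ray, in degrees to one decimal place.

41.5°

sin r = sin 60.3° / 1.337 = 0.8686/1.337 = 0.6497; r = 40.52°.
D = 2·60.3° − 4·40.52° + 180° = 120.60° − 162.07° + 180° = 138.53°.
Angle from antisolar point = 180° − D = 41.47°.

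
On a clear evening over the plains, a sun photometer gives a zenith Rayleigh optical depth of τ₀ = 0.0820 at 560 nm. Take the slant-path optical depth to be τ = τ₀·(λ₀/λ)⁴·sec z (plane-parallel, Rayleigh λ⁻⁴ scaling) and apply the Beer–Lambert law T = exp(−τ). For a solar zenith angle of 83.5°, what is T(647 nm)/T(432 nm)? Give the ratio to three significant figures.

Airmass: sec 83.5° = 8.8337.
τ(647 nm) = 0.0820 × (560/647)⁴ × 8.8337 = 0.0820 × 0.5612 × 8.8337 = 0.4065.
τ(432 nm) = 0.0820 × (560/432)⁴ × 8.8337 = 0.0820 × 2.8237 × 8.8337 = 2.0454.
T(647)/T(432) = exp(τ_B − τ_A) = exp(1.6388) = 5.1492.

5.15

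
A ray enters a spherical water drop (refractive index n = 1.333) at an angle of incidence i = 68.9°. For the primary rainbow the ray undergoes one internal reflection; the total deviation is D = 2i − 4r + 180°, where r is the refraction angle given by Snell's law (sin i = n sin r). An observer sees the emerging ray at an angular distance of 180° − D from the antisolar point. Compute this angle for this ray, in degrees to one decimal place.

sin r = sin 68.9° / 1.333 = 0.9330/1.333 = 0.6999; r = 44.42°.
D = 2·68.9° − 4·44.42° + 180° = 137.80° − 177.67° + 180° = 140.13°.
Angle from antisolar point = 180° − D = 39.87°.

39.9°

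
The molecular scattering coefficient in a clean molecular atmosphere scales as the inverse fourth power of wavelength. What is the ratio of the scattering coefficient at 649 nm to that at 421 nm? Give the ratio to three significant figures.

Rayleigh scattering ∝ λ⁻⁴, so the ratio of coefficients is the inverse fourth power of the wavelength ratio.
σ(649)/σ(421) = (421/649)⁴ = (0.6487)⁴ = 0.1771.

0.177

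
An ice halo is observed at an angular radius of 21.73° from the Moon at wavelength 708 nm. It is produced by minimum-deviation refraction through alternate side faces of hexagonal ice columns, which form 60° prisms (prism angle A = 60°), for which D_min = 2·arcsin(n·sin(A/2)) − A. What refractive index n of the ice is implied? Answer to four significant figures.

Rearranging: n = sin((D_min + A)/2) / sin(A/2).
(D_min + A)/2 = (21.73° + 60°)/2 = 40.865°.
n = sin 40.865° / sin 30° = 0.6543 / 0.5000 = 1.3086.

1.309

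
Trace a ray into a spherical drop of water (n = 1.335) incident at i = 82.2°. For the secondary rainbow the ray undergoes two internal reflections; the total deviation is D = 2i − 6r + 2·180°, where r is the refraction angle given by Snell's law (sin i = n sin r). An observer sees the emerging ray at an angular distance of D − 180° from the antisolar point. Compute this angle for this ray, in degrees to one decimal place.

sin r = sin 82.2° / 1.335 = 0.9907/1.335 = 0.7421; r = 47.91°.
D = 2·82.2° − 6·47.91° + 2·180° = 164.40° − 287.48° + 360° = 236.92°.
Angle from antisolar point = D − 180° = 56.92°.

56.9°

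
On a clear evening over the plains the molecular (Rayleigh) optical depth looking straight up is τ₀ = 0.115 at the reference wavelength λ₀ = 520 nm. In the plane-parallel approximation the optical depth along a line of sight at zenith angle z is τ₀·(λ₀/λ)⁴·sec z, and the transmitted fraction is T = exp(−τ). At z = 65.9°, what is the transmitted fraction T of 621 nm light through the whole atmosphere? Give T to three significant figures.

sec 65.9° = 2.4490.
τ = 0.115 × (520/621)⁴ × 2.4490 = 0.115 × 0.4916 × 2.4490 = 0.1385.
T = exp(−0.1385) = 0.8707.

0.871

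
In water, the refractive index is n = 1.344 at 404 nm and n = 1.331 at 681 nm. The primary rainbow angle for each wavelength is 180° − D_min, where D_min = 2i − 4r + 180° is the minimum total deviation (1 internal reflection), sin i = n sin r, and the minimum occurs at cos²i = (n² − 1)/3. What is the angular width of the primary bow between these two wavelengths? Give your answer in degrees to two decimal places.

1.86°

At 404 nm (n = 1.344): cos²i = 0.26878 → i = 58.772°, r = 39.512°, D_min = 139.495°, rainbow angle = 40.505°.
At 681 nm (n = 1.331): cos²i = 0.25719 → i = 59.527°, r = 40.356°, D_min = 137.630°, rainbow angle = 42.370°.
Angular width = |40.505° − 42.370°| = 1.865°.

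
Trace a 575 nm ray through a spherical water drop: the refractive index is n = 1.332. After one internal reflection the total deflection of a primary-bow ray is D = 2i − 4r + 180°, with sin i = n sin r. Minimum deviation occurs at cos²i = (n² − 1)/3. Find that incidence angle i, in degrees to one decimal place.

cos²i = (1.332² − 1)/3 = (1.77422 − 1)/3 = 0.25807.
cos i = 0.50801, so i = 59.469°.

59.5°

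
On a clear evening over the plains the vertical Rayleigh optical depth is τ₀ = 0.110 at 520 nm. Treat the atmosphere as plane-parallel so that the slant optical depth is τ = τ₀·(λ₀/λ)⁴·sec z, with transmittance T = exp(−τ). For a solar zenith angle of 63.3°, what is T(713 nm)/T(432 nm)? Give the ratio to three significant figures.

Airmass: sec 63.3° = 2.2256.
τ(713 nm) = 0.110 × (520/713)⁴ × 2.2256 = 0.110 × 0.2829 × 2.2256 = 0.0693.
τ(432 nm) = 0.110 × (520/432)⁴ × 2.2256 = 0.110 × 2.0993 × 2.2256 = 0.5139.
T(713)/T(432) = exp(τ_B − τ_A) = exp(0.4447) = 1.5600.

1.56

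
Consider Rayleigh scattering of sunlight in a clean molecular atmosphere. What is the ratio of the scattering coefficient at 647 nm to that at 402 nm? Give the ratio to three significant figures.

0.149

Rayleigh scattering ∝ λ⁻⁴, so the ratio of coefficients is the inverse fourth power of the wavelength ratio.
σ(647)/σ(402) = (402/647)⁴ = (0.6213)⁴ = 0.149.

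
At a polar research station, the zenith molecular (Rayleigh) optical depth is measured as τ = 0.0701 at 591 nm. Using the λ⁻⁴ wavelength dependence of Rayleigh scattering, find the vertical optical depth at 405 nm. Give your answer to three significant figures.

0.318

τ(405 nm) = τ(591 nm) × (591/405)⁴ = 0.0701 × (1.4593)⁴ = 0.0701 × 4.5345 = 0.3179.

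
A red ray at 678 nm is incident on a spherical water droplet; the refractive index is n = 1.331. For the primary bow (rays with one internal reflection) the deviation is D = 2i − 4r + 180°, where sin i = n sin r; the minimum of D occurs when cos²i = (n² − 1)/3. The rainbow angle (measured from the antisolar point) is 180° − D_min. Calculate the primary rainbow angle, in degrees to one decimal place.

42.4°

cos²i = (1.77156 − 1)/3 = 0.25719; i = arccos(0.50714) = 59.527°.
sin r = sin 59.527°/1.331 = 0.64753; r = 40.356°.
D_min = 2·59.527° − 4·40.356° + 180° = 137.630°.
Rainbow angle = 180° − D_min = 42.370°.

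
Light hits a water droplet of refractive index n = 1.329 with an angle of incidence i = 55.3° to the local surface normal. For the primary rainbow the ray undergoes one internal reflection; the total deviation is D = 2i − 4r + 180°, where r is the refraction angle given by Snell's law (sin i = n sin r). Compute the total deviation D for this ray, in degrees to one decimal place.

sin r = sin 55.3° / 1.329 = 0.8221/1.329 = 0.6186; r = 38.22°.
D = 2·55.3° − 4·38.22° + 180° = 110.60° − 152.86° + 180° = 137.74°.

137.7°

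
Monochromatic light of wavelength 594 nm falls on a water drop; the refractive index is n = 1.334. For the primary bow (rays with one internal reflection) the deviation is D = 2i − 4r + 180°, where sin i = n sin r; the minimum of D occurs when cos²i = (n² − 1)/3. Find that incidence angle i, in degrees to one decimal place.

cos²i = (1.334² − 1)/3 = (1.77956 − 1)/3 = 0.25985.
cos i = 0.50976, so i = 59.352°.

59.4°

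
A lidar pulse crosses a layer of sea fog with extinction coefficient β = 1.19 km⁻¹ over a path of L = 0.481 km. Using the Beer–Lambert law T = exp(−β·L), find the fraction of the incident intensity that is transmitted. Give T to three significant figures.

τ = β·L = 1.19 × 0.481 = 0.5724.
T = exp(−0.5724) = 0.5642.

0.564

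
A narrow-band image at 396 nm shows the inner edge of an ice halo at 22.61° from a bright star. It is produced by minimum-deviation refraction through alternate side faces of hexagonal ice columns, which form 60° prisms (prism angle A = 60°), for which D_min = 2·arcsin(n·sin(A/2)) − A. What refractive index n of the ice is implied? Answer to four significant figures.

1.320

Rearranging: n = sin((D_min + A)/2) / sin(A/2).
(D_min + A)/2 = (22.61° + 60°)/2 = 41.305°.
n = sin 41.305° / sin 30° = 0.6601 / 0.5000 = 1.3201.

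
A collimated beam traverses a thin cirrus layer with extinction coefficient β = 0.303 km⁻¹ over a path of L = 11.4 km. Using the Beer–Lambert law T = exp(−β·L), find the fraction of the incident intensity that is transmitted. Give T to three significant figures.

0.0316

τ = β·L = 0.303 × 11.4 = 3.4542.
T = exp(−3.4542) = 0.0316.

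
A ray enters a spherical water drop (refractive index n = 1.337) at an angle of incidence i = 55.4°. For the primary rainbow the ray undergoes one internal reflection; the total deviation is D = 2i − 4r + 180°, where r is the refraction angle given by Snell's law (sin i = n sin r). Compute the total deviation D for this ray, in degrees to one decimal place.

sin r = sin 55.4° / 1.337 = 0.8231/1.337 = 0.6157; r = 38.00°.
D = 2·55.4° − 4·38.00° + 180° = 110.80° − 152.00° + 180° = 138.80°.

138.8°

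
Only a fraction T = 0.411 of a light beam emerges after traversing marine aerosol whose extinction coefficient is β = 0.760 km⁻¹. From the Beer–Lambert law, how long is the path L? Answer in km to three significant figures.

1.17 km

Beer–Lambert: T = exp(−βL) ⇒ L = −ln(T)/β = −ln(0.411)/0.760 = 0.8892/0.760 = 1.17 km.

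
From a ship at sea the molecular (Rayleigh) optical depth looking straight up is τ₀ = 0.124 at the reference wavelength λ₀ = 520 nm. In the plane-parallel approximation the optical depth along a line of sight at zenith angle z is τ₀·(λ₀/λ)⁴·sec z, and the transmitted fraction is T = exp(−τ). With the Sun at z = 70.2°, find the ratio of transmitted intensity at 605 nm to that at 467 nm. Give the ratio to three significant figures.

1.44

Airmass: sec 70.2° = 2.9521.
τ(605 nm) = 0.124 × (520/605)⁴ × 2.9521 = 0.124 × 0.5457 × 2.9521 = 0.1998.
τ(467 nm) = 0.124 × (520/467)⁴ × 2.9521 = 0.124 × 1.5373 × 2.9521 = 0.5627.
T(605)/T(467) = exp(τ_B − τ_A) = exp(0.3630) = 1.4376.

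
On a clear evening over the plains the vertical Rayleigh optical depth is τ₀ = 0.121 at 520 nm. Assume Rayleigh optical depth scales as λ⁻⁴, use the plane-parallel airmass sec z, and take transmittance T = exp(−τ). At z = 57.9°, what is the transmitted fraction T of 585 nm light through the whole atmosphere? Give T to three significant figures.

sec 57.9° = 1.8818.
τ = 0.121 × (520/585)⁴ × 1.8818 = 0.121 × 0.6243 × 1.8818 = 0.1422.
T = exp(−0.1422) = 0.8675.

0.867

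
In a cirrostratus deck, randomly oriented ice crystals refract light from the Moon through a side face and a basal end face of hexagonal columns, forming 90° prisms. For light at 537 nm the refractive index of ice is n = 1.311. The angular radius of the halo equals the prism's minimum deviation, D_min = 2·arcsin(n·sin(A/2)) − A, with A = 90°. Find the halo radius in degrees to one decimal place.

n·sin(A/2) = 1.311 × sin 45° = 1.311 × 0.7071 = 0.9270.
D_min = 2·arcsin(0.9270) − 90° = 2 × 67.974° − 90° = 45.949°.

45.9°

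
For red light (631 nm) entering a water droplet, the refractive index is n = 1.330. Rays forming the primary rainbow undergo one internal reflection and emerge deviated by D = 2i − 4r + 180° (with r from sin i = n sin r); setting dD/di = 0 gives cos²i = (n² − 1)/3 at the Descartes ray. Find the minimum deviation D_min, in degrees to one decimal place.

137.5°

cos²i = (1.76890 − 1)/3 = 0.25630; i = arccos(0.50626) = 59.585°.
sin r = sin 59.585°/1.330 = 0.64841; r = 40.422°.
D_min = 2·59.585° − 4·40.422° + 180° = 137.484°.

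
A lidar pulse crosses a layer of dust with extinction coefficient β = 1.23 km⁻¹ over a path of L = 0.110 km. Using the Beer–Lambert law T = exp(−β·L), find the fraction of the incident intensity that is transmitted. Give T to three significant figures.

0.873

τ = β·L = 1.23 × 0.110 = 0.1353.
T = exp(−0.1353) = 0.8735.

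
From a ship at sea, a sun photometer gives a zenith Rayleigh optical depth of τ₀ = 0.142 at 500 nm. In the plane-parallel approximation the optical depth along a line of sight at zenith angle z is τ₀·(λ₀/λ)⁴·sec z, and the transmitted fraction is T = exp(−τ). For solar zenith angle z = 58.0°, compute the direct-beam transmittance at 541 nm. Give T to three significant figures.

0.822

sec 58.0° = 1.8871.
τ = 0.142 × (500/541)⁴ × 1.8871 = 0.142 × 0.7296 × 1.8871 = 0.1955.
T = exp(−0.1955) = 0.8224.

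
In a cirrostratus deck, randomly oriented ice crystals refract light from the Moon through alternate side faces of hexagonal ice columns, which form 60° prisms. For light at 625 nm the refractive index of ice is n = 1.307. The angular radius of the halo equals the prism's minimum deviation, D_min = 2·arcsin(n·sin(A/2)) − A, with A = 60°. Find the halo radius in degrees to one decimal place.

21.6°

n·sin(A/2) = 1.307 × sin 30° = 1.307 × 0.5000 = 0.6535.
D_min = 2·arcsin(0.6535) − 60° = 2 × 40.806° − 60° = 21.612°.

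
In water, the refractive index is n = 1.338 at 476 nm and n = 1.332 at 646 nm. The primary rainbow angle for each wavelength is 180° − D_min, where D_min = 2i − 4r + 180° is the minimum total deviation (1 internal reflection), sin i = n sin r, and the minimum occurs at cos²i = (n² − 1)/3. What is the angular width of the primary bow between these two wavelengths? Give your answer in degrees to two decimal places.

0.87°

At 476 nm (n = 1.338): cos²i = 0.26341 → i = 59.120°, r = 39.899°, D_min = 138.643°, rainbow angle = 41.357°.
At 646 nm (n = 1.332): cos²i = 0.25807 → i = 59.469°, r = 40.290°, D_min = 137.776°, rainbow angle = 42.224°.
Angular width = |41.357° − 42.224°| = 0.867°.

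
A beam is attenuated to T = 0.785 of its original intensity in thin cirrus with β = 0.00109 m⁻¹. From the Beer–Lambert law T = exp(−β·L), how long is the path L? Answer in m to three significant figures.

222 m

Beer–Lambert: T = exp(−βL) ⇒ L = −ln(T)/β = −ln(0.785)/0.00109 = 0.2421/0.00109 = 222.1 m.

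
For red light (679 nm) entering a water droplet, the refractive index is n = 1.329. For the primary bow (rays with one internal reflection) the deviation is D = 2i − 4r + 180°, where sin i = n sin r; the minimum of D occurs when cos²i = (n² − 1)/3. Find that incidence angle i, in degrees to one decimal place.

cos²i = (1.329² − 1)/3 = (1.76624 − 1)/3 = 0.25541.
cos i = 0.50538, so i = 59.643°.

59.6°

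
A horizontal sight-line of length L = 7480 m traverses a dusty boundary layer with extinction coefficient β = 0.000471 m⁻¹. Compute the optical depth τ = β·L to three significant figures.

τ = β·L = 0.000471 × 7480 = 3.5231.

3.52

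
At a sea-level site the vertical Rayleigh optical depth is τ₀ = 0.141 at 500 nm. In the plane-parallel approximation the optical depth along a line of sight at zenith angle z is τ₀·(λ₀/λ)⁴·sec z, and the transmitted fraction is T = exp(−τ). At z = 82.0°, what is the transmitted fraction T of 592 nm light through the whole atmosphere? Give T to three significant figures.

sec 82.0° = 7.1853.
τ = 0.141 × (500/592)⁴ × 7.1853 = 0.141 × 0.5089 × 7.1853 = 0.5155.
T = exp(−0.5155) = 0.5972.

0.597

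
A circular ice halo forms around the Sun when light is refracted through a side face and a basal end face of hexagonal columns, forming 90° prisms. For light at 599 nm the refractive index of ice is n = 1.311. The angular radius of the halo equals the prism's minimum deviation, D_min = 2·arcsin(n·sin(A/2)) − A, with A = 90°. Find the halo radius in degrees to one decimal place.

45.9°

n·sin(A/2) = 1.311 × sin 45° = 1.311 × 0.7071 = 0.9270.
D_min = 2·arcsin(0.9270) − 90° = 2 × 67.974° − 90° = 45.949°.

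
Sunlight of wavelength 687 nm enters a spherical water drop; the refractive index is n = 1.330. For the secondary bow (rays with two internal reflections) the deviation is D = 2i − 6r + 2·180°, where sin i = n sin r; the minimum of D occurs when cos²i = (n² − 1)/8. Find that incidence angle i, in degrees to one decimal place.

cos²i = (1.330² − 1)/8 = (1.76890 − 1)/8 = 0.09611.
cos i = 0.31002, so i = 71.940°.

71.9°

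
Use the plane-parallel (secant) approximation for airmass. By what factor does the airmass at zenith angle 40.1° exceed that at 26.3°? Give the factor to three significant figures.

1.17

X(40.1°)/X(26.3°) = sec 40.1° / sec 26.3° = cos 26.3° / cos 40.1° = 0.8965/0.7649 = 1.1720.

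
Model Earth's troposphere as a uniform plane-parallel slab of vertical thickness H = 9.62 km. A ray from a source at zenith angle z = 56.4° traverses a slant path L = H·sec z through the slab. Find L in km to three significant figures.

17.4 km

sec z = 1/cos 56.4° = 1.8070.
L = 9.62 × 1.8070 = 17.384 km.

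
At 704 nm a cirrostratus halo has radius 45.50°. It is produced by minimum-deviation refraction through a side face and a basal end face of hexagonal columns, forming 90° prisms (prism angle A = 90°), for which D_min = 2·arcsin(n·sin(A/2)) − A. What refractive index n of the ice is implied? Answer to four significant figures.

Rearranging: n = sin((D_min + A)/2) / sin(A/2).
(D_min + A)/2 = (45.50° + 90°)/2 = 67.750°.
n = sin 67.750° / sin 45° = 0.9255 / 0.7071 = 1.3089.

1.309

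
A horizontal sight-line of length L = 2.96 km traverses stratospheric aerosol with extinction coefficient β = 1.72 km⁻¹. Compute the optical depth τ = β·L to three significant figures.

5.09

τ = β·L = 1.72 × 2.96 = 5.0912.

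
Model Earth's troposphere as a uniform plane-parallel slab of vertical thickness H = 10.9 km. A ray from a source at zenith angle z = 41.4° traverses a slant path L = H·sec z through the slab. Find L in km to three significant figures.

14.5 km

sec z = 1/cos 41.4° = 1.3331.
L = 10.9 × 1.3331 = 14.531 km.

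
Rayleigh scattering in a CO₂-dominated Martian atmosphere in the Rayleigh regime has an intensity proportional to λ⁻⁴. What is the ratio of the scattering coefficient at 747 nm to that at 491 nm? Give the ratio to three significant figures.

Rayleigh scattering ∝ λ⁻⁴, so the ratio of coefficients is the inverse fourth power of the wavelength ratio.
σ(747)/σ(491) = (491/747)⁴ = (0.6573)⁴ = 0.1867.

0.187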